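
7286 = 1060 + 6226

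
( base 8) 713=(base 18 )179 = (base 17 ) 1a0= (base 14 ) 24b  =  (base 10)459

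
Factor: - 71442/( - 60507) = 98/83 = 2^1*7^2*83^( - 1 )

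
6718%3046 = 626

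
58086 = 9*6454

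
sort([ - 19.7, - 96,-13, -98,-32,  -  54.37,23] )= [-98, -96, - 54.37, - 32, -19.7 , - 13, 23 ] 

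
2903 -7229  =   - 4326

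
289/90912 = 289/90912 =0.00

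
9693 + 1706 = 11399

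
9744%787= 300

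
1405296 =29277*48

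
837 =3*279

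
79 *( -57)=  -4503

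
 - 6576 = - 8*822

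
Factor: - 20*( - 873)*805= 14055300=2^2*3^2*5^2*7^1*23^1*97^1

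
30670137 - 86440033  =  -55769896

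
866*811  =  702326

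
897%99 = 6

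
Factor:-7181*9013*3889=-43^1 * 167^1 * 3889^1*9013^1 = - 251705230817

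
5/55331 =5/55331= 0.00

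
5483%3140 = 2343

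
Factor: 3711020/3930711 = 2^2*3^( - 1 )*5^1*41^(-1 )*31957^( - 1 )* 185551^1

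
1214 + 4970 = 6184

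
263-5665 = -5402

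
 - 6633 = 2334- 8967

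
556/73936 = 139/18484 = 0.01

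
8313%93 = 36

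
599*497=297703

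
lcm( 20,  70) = 140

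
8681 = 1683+6998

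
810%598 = 212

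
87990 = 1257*70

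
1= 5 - 4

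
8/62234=4/31117 = 0.00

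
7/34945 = 7/34945 = 0.00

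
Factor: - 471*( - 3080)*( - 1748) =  - 2535788640= - 2^5 * 3^1*5^1*7^1* 11^1*19^1*23^1*157^1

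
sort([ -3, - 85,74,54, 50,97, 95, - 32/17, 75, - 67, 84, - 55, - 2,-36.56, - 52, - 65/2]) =[ - 85, -67, - 55, - 52,  -  36.56, - 65/2 , - 3, - 2, - 32/17, 50, 54, 74, 75 , 84, 95,97 ]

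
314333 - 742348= -428015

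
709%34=29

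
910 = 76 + 834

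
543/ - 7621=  - 1 + 7078/7621 = - 0.07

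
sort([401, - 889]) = [ - 889,401 ]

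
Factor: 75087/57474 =2^( - 1 ) * 3^4*31^(-1 ) = 81/62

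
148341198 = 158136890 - 9795692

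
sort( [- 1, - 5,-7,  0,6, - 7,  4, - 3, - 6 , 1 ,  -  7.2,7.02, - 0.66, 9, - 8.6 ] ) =[ - 8.6, - 7.2, - 7, - 7,-6, - 5, - 3, - 1, - 0.66,0, 1, 4, 6 , 7.02, 9] 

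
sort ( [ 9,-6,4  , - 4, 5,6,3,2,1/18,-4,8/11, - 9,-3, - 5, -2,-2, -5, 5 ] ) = [-9,-6,-5,-5,-4,-4, - 3, - 2,- 2,1/18, 8/11, 2, 3 , 4,  5,5, 6,  9]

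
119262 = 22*5421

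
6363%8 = 3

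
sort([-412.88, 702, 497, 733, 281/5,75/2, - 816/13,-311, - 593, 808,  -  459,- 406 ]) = [- 593, -459,  -  412.88,-406,-311, - 816/13, 75/2,  281/5, 497, 702,733, 808 ]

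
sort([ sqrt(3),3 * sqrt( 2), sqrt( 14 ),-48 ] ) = [ - 48, sqrt(3 ),  sqrt( 14 ),3*sqrt( 2 )]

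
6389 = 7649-1260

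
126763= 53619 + 73144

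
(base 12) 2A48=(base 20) C7C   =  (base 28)68o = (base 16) 1358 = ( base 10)4952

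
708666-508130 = 200536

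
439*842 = 369638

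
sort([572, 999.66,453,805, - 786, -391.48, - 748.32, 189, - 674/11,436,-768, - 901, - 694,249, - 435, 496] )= [ - 901, - 786 ,-768, - 748.32, - 694, - 435 , - 391.48, - 674/11,189 , 249,436,453, 496, 572,805, 999.66 ] 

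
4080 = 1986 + 2094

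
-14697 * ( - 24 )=352728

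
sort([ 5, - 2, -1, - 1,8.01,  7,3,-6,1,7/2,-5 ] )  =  [ - 6 ,-5 , - 2,-1, - 1, 1,3, 7/2, 5,7,8.01] 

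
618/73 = 618/73 = 8.47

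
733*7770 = 5695410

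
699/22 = 699/22  =  31.77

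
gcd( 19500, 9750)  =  9750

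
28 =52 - 24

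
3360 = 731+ 2629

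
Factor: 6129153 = 3^2 * 19^1 * 73^1*491^1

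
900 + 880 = 1780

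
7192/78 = 3596/39=92.21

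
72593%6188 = 4525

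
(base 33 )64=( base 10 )202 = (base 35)5R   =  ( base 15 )d7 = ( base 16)ca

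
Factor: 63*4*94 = 2^3*3^2*7^1*47^1 = 23688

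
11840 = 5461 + 6379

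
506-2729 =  - 2223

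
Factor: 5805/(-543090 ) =-2^( - 1 )*3^2*421^(-1)  =  -9/842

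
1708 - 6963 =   -  5255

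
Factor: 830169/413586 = 2^(-1)*3^( -1)*23^( - 1)*277^1 = 277/138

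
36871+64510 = 101381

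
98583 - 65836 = 32747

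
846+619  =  1465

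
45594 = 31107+14487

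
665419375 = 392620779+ 272798596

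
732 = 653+79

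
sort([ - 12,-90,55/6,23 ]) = [ - 90, - 12,55/6,23] 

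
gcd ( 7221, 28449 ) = 87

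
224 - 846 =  - 622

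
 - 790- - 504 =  - 286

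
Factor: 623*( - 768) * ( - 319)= 2^8*3^1*7^1*11^1*29^1 * 89^1 = 152630016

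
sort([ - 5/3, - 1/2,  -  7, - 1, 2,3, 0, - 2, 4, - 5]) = [ - 7,  -  5, - 2,-5/3,-1, - 1/2, 0 , 2, 3, 4]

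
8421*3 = 25263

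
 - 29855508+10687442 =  - 19168066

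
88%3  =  1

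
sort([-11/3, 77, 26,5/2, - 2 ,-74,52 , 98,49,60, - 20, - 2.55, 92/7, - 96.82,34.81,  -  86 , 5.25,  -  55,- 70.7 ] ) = [-96.82, - 86, - 74, - 70.7, - 55,-20,-11/3,- 2.55, - 2, 5/2,5.25, 92/7, 26, 34.81,  49, 52,  60, 77, 98] 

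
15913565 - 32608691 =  - 16695126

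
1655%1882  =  1655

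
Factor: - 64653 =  - 3^1*23^1*937^1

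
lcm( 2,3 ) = 6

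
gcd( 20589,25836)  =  3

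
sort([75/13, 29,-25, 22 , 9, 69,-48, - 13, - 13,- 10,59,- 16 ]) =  [-48, - 25, - 16,-13, - 13,- 10,  75/13, 9,22, 29, 59, 69 ] 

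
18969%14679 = 4290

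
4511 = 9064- 4553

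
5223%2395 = 433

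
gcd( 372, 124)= 124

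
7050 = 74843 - 67793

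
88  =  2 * 44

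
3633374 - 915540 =2717834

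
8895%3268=2359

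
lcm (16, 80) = 80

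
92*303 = 27876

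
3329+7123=10452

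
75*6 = 450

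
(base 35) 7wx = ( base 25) fe3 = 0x2600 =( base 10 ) 9728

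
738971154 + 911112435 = 1650083589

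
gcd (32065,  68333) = 1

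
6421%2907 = 607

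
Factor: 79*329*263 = 7^1 * 47^1 * 79^1*263^1 = 6835633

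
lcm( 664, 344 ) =28552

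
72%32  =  8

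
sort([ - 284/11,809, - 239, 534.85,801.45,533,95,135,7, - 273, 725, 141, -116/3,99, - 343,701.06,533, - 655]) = [ - 655,-343, - 273, - 239 , - 116/3, - 284/11,7, 95,99,135,  141, 533,533 , 534.85,701.06,725,801.45,809]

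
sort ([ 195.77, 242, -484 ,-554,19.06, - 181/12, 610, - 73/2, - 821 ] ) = [ - 821, - 554, - 484,- 73/2, - 181/12, 19.06, 195.77, 242, 610]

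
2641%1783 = 858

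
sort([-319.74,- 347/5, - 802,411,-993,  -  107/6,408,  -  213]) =[-993, - 802 , - 319.74,-213, - 347/5,  -  107/6, 408,  411]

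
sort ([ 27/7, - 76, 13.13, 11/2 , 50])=[ - 76, 27/7, 11/2, 13.13, 50] 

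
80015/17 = 80015/17 = 4706.76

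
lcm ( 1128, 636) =59784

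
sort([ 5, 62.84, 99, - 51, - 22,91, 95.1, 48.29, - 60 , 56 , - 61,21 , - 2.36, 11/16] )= [ - 61,- 60, - 51,  -  22, - 2.36,11/16,5 , 21, 48.29, 56, 62.84, 91,  95.1,  99] 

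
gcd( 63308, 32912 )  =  68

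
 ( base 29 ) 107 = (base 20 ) 228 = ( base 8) 1520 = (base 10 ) 848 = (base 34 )OW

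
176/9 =19 + 5/9 = 19.56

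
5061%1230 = 141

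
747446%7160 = 2806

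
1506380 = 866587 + 639793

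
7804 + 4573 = 12377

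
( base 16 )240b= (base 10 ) 9227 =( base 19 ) 16ac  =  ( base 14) 3511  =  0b10010000001011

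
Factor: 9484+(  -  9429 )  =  5^1*11^1 = 55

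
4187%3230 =957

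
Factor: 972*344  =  334368 = 2^5*3^5*43^1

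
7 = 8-1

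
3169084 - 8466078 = - 5296994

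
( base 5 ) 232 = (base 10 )67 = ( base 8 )103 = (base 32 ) 23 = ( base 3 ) 2111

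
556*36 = 20016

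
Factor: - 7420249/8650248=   -  2^(-3 )*3^( -1)*139^ ( - 1)*163^1  *2593^( - 1 )*45523^1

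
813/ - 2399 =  - 1+1586/2399 = - 0.34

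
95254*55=5238970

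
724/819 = 724/819  =  0.88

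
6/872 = 3/436 = 0.01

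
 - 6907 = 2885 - 9792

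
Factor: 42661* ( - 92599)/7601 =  - 11^(- 1)*13^1*17^1*37^1*419^1*691^ ( - 1)*1153^1  =  - 3950365939/7601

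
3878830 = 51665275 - 47786445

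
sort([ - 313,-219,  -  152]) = [- 313, - 219, - 152]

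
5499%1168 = 827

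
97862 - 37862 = 60000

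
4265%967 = 397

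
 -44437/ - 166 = 267 + 115/166 = 267.69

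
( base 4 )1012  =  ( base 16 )46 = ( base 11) 64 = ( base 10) 70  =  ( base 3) 2121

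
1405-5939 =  -4534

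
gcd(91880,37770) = 10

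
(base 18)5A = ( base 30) 3A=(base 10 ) 100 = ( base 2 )1100100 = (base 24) 44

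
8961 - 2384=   6577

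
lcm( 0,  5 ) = 0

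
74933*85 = 6369305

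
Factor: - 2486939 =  - 7^1 * 13^1*27329^1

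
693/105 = 6+3/5 =6.60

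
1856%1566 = 290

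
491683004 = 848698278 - 357015274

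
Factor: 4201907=17^1*19^1*13009^1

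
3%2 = 1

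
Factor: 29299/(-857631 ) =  - 3^ (  -  1)*83^1*127^( - 1)*353^1*2251^ ( -1 )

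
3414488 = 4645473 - 1230985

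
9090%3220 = 2650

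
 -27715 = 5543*( - 5)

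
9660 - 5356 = 4304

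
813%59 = 46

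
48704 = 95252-46548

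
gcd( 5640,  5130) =30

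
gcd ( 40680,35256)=2712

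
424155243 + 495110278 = 919265521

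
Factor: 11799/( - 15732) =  - 2^( - 2)*3^1 = -3/4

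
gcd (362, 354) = 2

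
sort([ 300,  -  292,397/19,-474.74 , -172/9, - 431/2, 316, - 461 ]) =[  -  474.74 , - 461, -292,  -  431/2,  -  172/9,397/19,  300,  316 ] 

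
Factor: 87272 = 2^3*10909^1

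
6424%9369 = 6424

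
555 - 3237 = - 2682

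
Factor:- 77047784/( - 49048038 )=38523892/24524019  =  2^2*3^( - 3 )*11^1*13^ ( - 1)*109^( - 1 )*641^ ( - 1 )*875543^1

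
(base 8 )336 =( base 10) 222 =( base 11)192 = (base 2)11011110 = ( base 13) 141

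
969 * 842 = 815898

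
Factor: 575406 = 2^1*3^2*13^1* 2459^1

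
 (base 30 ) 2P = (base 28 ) 31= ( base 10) 85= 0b1010101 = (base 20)45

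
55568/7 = 55568/7 = 7938.29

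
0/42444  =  0= 0.00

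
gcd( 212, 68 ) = 4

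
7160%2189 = 593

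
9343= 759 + 8584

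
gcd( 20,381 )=1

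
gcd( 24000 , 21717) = 3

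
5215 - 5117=98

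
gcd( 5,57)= 1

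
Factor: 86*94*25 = 202100 = 2^2*5^2*43^1*47^1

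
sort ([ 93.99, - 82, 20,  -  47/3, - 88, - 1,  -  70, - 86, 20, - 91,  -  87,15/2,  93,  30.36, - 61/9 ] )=[ - 91,  -  88, - 87 , - 86, - 82, - 70, - 47/3, - 61/9, - 1,15/2, 20,  20, 30.36, 93,93.99]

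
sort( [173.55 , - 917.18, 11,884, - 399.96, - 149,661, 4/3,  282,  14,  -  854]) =[ - 917.18, - 854, - 399.96, - 149,4/3,  11, 14,173.55,282, 661 , 884 ] 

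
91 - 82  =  9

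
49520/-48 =  -  1032 + 1/3 = -  1031.67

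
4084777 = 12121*337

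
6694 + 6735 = 13429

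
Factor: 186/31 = 6 =2^1*3^1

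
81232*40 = 3249280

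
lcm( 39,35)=1365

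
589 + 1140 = 1729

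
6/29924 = 3/14962 = 0.00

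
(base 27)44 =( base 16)70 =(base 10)112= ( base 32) 3G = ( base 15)77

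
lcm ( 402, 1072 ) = 3216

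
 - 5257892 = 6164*(-853) 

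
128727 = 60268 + 68459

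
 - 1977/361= - 1977/361  =  - 5.48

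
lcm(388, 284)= 27548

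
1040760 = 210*4956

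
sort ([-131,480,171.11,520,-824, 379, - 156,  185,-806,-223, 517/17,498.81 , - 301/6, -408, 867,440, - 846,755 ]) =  [ - 846,-824, - 806,-408,-223,  -  156, - 131, - 301/6, 517/17,171.11,185, 379,440 , 480,498.81,520,755, 867]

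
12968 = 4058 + 8910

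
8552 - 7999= 553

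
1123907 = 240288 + 883619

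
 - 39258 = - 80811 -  - 41553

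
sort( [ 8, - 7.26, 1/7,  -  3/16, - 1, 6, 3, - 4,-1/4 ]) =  [ - 7.26, - 4 , - 1 , - 1/4, - 3/16, 1/7 , 3,  6, 8] 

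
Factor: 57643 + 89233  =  146876= 2^2 * 73^1*503^1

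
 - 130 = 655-785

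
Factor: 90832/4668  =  22708/1167 = 2^2*3^ ( - 1 )*7^1 * 389^(-1) *811^1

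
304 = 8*38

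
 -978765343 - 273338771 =  -  1252104114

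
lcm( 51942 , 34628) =103884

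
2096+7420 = 9516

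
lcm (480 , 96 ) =480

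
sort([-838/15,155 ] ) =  [ - 838/15,155 ]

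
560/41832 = 10/747 = 0.01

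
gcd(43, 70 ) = 1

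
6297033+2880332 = 9177365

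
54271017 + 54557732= 108828749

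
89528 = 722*124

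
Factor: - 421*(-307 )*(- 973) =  - 7^1 * 139^1 * 307^1 * 421^1=   - 125757331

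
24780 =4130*6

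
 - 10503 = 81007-91510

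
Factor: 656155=5^1*131231^1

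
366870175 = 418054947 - 51184772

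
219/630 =73/210 = 0.35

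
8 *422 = 3376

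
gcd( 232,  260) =4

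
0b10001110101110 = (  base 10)9134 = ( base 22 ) ij4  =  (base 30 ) A4E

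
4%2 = 0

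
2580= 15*172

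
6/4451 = 6/4451 = 0.00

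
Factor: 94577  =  7^1* 59^1* 229^1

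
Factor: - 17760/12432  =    -  2^1*5^1 * 7^( - 1 )=-10/7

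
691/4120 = 691/4120 = 0.17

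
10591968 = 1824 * 5807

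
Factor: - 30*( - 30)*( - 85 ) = - 2^2 * 3^2*5^3*17^1 =- 76500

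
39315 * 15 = 589725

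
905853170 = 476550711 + 429302459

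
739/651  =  739/651= 1.14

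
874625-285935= 588690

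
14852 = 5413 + 9439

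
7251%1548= 1059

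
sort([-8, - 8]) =[ - 8, - 8 ] 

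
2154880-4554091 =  - 2399211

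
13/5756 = 13/5756 =0.00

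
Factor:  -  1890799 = -1890799^1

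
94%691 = 94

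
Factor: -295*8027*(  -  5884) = 13933106060=2^2 * 5^1 * 23^1*59^1*349^1*1471^1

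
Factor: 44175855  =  3^1*5^1*19^1*155003^1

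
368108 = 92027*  4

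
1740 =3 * 580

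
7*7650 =53550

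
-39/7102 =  -1 + 7063/7102 = -0.01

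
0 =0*8166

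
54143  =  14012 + 40131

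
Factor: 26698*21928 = 585433744 = 2^4*7^1*1907^1 * 2741^1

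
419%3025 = 419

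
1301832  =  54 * 24108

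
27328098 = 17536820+9791278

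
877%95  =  22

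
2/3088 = 1/1544  =  0.00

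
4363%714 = 79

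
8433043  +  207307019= 215740062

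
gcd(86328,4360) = 872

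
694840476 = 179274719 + 515565757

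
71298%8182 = 5842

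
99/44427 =33/14809 = 0.00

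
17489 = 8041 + 9448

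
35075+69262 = 104337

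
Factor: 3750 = 2^1*3^1*5^4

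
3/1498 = 3/1498= 0.00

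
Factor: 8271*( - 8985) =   -  3^3*5^1*599^1*919^1 = - 74314935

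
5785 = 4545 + 1240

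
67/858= 67/858 = 0.08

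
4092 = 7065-2973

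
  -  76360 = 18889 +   -  95249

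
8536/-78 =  - 4268/39 = -109.44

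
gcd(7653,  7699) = 1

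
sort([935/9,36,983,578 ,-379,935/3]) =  [ - 379,36,935/9,935/3,578, 983]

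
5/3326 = 5/3326 = 0.00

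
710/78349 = 710/78349 = 0.01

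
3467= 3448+19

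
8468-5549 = 2919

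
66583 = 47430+19153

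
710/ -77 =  - 710/77 =- 9.22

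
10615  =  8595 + 2020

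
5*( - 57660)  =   -288300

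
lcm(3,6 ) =6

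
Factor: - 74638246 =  - 2^1*181^1*206183^1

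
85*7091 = 602735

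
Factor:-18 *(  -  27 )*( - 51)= - 24786 = - 2^1*3^6*17^1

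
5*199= 995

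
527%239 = 49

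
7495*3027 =22687365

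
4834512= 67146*72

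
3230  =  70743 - 67513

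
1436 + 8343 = 9779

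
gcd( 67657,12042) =1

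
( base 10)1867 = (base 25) 2oh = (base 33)1nj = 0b11101001011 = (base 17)67e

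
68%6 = 2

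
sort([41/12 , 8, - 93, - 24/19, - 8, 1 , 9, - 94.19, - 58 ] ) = [- 94.19 ,- 93, - 58, - 8 , - 24/19,1,  41/12, 8,9] 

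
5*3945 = 19725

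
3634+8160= 11794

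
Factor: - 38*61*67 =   -  155306 = -  2^1 * 19^1*61^1*67^1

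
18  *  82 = 1476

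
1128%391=346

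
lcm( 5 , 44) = 220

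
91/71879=91/71879=0.00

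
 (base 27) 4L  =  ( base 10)129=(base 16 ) 81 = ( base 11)108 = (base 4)2001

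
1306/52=25 + 3/26 = 25.12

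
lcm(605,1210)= 1210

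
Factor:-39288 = -2^3 * 3^1*1637^1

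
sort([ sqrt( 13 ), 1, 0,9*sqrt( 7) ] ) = [ 0, 1, sqrt( 13), 9 *sqrt(7 )] 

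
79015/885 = 89 + 50/177=89.28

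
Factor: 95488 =2^8 * 373^1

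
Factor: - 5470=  - 2^1*5^1*547^1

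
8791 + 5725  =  14516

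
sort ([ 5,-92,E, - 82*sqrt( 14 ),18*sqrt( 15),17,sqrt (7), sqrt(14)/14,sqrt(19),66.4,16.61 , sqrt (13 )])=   [ - 82*sqrt(14), - 92,  sqrt(14)/14, sqrt ( 7), E,  sqrt ( 13), sqrt(19 ) , 5,16.61 , 17, 66.4,  18 * sqrt(15)]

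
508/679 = 508/679 = 0.75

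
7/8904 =1/1272 = 0.00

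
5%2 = 1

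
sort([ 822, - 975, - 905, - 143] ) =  [ - 975, - 905, - 143,  822]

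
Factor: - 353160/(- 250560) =2^( - 3)*3^1 * 29^(-1) * 109^1 = 327/232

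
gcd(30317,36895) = 1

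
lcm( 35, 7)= 35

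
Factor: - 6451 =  - 6451^1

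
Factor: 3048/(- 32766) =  - 4/43 = - 2^2*43^ ( - 1 ) 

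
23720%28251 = 23720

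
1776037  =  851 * 2087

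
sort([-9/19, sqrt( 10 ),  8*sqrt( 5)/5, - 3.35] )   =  [ - 3.35, - 9/19,sqrt(10),8*  sqrt(5)/5]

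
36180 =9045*4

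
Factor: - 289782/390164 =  - 153/206= - 2^( - 1)*3^2*17^1*103^( - 1)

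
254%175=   79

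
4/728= 1/182 = 0.01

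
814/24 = 407/12=33.92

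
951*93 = 88443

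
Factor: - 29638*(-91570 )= 2713951660 =2^2*5^1* 7^1 * 29^1*73^1*9157^1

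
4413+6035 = 10448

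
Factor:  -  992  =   -2^5*31^1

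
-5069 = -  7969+2900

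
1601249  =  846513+754736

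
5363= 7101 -1738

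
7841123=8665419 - 824296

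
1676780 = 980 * 1711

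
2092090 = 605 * 3458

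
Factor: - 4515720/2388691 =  - 2^3* 3^1*5^1*11^2*311^1*887^(  -  1)*2693^ ( - 1 )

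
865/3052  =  865/3052 = 0.28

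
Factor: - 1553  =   - 1553^1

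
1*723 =723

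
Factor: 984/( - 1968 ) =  - 1/2 = - 2^( - 1 ) 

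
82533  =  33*2501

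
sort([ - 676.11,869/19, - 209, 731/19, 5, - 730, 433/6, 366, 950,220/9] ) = [  -  730 , - 676.11,  -  209, 5, 220/9, 731/19, 869/19, 433/6, 366,950 ]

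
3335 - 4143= -808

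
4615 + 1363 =5978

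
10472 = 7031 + 3441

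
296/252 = 1 + 11/63 = 1.17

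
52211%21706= 8799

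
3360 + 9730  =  13090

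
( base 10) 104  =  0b1101000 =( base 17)62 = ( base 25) 44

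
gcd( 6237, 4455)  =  891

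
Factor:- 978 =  -2^1 * 3^1 *163^1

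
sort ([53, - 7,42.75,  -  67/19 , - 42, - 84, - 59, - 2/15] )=[ - 84, - 59,-42, - 7,-67/19, - 2/15,42.75  ,  53 ]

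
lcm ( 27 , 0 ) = 0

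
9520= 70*136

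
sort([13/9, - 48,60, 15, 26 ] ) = [-48,13/9, 15,26, 60]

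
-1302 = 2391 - 3693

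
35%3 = 2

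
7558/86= 3779/43 = 87.88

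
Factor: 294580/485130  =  286/471 = 2^1*3^( - 1 )*11^1*13^1*157^( - 1)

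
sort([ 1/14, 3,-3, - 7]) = [ - 7, - 3 , 1/14, 3]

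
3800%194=114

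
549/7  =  78 + 3/7 = 78.43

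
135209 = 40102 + 95107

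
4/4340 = 1/1085 =0.00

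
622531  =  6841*91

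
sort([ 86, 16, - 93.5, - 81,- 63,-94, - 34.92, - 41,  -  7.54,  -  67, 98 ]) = [-94, - 93.5,-81, - 67 , - 63,-41 , - 34.92, - 7.54, 16, 86, 98]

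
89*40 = 3560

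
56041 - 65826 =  - 9785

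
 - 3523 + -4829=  - 8352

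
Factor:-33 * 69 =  - 3^2*11^1*23^1=-2277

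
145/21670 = 29/4334 = 0.01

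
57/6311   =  57/6311 = 0.01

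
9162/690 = 13 + 32/115 = 13.28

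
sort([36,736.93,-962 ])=[ - 962,36,736.93]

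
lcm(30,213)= 2130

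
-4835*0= 0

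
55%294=55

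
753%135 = 78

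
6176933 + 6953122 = 13130055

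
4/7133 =4/7133 = 0.00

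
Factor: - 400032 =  - 2^5*3^3 * 463^1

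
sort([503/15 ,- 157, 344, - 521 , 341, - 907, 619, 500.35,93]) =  [- 907, - 521,-157,503/15,93, 341,344,  500.35,619] 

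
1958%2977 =1958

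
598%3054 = 598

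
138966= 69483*2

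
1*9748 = 9748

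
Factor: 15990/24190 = 3^1 * 13^1*59^(  -  1) = 39/59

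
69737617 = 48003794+21733823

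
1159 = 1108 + 51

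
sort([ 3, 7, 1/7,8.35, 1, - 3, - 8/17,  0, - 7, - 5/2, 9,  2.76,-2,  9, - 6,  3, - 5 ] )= [ - 7, - 6, - 5, - 3,-5/2,-2,-8/17, 0, 1/7, 1, 2.76,3,3,  7, 8.35, 9, 9]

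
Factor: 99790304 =2^5*547^1 *5701^1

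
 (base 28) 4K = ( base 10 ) 132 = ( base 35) 3r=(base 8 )204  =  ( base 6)340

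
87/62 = 1 + 25/62=1.40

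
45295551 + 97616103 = 142911654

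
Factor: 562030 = 2^1*5^1*7^2*31^1*37^1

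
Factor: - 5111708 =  - 2^2 * 7^1 * 182561^1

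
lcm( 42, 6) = 42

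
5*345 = 1725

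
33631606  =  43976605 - 10344999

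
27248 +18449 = 45697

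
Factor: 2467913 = 7^1 * 41^1 * 8599^1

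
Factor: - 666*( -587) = 2^1*3^2*37^1*587^1 = 390942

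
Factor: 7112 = 2^3*7^1*127^1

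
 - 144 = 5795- 5939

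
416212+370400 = 786612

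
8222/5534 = 1 + 1344/2767 = 1.49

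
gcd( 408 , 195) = 3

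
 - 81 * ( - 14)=1134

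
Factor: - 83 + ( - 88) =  - 171 = -  3^2*19^1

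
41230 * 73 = 3009790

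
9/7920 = 1/880 = 0.00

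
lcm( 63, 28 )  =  252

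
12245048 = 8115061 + 4129987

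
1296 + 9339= 10635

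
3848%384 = 8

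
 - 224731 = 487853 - 712584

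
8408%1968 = 536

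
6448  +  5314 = 11762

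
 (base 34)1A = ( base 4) 230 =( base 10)44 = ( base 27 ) 1H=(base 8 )54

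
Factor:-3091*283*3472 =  - 2^4*7^1 * 11^1*31^1*281^1*283^1 =- 3037142416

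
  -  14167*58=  - 821686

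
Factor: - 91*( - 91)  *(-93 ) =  - 3^1  *7^2*13^2 *31^1=- 770133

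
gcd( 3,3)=3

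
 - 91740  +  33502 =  - 58238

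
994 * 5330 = 5298020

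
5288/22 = 2644/11 = 240.36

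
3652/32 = 114 + 1/8=   114.12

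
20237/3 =20237/3 = 6745.67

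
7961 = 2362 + 5599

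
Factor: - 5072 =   -  2^4 * 317^1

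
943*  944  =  890192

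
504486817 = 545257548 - 40770731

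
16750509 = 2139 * 7831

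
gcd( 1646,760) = 2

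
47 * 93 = 4371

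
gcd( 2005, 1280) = 5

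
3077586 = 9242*333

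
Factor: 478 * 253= 2^1*11^1*23^1*239^1 = 120934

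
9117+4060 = 13177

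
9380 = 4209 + 5171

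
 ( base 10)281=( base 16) 119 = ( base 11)236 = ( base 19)ef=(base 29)9K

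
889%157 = 104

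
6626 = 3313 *2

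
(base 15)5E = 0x59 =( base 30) 2T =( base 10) 89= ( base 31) 2R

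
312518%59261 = 16213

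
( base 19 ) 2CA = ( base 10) 960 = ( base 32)u0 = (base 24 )1G0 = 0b1111000000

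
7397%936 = 845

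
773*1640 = 1267720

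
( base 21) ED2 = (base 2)1100100110001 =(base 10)6449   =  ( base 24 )b4h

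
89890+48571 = 138461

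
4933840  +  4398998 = 9332838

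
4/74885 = 4/74885 = 0.00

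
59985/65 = 11997/13 = 922.85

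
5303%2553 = 197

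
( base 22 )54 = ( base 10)114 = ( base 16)72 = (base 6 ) 310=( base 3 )11020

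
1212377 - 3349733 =  -  2137356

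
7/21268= 7/21268 = 0.00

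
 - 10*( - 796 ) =7960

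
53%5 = 3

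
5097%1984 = 1129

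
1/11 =1/11  =  0.09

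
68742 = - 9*( - 7638)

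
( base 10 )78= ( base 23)39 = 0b1001110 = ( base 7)141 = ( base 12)66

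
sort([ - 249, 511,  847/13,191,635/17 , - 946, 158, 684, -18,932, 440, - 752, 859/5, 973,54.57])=[- 946, - 752 ,  -  249, - 18, 635/17,54.57,847/13,158, 859/5 , 191,440 , 511,684, 932, 973]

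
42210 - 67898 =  - 25688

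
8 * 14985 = 119880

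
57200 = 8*7150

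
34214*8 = 273712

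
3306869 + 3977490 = 7284359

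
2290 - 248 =2042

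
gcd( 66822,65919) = 903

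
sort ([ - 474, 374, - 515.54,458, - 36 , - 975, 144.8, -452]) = [ - 975,-515.54, - 474, - 452, - 36, 144.8,374, 458]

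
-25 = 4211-4236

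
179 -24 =155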